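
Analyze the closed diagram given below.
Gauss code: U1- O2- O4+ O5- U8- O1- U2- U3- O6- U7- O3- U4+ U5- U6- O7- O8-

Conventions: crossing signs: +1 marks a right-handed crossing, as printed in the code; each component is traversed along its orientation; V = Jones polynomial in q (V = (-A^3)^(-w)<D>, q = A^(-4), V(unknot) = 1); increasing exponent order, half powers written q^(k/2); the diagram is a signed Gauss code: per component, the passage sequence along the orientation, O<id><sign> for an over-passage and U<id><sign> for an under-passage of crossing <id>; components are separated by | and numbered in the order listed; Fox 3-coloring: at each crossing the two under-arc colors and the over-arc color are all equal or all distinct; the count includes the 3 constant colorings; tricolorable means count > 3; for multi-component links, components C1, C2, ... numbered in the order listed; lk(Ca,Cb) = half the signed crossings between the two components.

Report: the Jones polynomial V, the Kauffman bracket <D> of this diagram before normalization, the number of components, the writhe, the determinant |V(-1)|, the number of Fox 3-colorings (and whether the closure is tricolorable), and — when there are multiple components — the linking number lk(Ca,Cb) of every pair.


Jones polynomial: V(q) = q^-8 - 2q^-7 + q^-6 - 2q^-5 + 2q^-4 + q^-2
<D> = A^-10 + 2A^-2 - 2A^2 + A^6 - 2A^10 + A^14; writhe -6
components 1, writhe -6 (8 crossings)
3-colorings: 27 of 3^8, det 9 — tricolorable
note: |V(-1)| = 9: so tricolorable, since 3 divides 9


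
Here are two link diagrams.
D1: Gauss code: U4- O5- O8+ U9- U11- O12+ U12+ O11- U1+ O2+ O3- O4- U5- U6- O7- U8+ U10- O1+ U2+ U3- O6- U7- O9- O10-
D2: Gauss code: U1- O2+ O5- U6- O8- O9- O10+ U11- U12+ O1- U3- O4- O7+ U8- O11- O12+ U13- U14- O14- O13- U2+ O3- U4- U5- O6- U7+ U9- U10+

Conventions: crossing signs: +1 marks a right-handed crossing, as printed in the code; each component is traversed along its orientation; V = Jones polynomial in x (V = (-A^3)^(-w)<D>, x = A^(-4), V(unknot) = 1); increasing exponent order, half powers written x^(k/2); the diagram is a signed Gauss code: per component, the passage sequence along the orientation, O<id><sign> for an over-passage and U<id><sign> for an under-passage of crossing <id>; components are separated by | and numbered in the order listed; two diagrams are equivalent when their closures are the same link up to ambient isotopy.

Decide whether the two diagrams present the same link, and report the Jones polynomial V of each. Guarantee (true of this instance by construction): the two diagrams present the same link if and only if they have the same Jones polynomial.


equivalent: yes
D1 (bracket 2A^-8 - 2A^-4 + 3 - 3A^4 + 2A^8 - 2A^12 + A^16; 12 crossings at w = -4): V = x^-7 - 2x^-6 + 2x^-5 - 3x^-4 + 3x^-3 - 2x^-2 + 2x^-1
V(D2) = x^-7 - 2x^-6 + 2x^-5 - 3x^-4 + 3x^-3 - 2x^-2 + 2x^-1  (w -6, c 14, <D> = 2A^-14 - 2A^-10 + 3A^-6 - 3A^-2 + 2A^2 - 2A^6 + A^10)
key observation: from 12 to 14 crossings by R-moves: one link, two diagrams


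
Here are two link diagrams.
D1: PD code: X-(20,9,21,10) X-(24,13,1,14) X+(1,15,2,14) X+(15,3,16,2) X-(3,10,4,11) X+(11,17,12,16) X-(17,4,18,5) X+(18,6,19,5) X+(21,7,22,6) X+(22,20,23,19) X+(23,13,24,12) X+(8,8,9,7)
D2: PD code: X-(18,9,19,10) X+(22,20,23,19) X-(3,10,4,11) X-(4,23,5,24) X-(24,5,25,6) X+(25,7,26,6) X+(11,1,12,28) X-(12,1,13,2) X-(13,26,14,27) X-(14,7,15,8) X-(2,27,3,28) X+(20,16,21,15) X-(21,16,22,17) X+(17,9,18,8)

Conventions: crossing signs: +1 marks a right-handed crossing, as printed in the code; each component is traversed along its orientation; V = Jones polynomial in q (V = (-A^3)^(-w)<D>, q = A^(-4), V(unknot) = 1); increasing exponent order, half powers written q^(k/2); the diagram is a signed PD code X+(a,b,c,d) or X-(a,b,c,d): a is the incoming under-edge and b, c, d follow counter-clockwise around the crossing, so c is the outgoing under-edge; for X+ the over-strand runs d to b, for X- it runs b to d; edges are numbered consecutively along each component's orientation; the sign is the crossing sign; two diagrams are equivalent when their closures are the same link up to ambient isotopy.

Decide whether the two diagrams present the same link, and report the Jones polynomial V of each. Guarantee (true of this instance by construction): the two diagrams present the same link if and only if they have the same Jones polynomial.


equivalent: no
D1 (bracket -A^-4 + 1 + A^8; 12 crossings at w = +4): V = q + q^3 - q^4
D2 (bracket A^-8 + 1 - A^4; 14 crossings at w = -4): V = -q^-4 + q^-3 + q^-1
key observation: 2 classes among 2 diagrams; unequal V(q) rules out equality


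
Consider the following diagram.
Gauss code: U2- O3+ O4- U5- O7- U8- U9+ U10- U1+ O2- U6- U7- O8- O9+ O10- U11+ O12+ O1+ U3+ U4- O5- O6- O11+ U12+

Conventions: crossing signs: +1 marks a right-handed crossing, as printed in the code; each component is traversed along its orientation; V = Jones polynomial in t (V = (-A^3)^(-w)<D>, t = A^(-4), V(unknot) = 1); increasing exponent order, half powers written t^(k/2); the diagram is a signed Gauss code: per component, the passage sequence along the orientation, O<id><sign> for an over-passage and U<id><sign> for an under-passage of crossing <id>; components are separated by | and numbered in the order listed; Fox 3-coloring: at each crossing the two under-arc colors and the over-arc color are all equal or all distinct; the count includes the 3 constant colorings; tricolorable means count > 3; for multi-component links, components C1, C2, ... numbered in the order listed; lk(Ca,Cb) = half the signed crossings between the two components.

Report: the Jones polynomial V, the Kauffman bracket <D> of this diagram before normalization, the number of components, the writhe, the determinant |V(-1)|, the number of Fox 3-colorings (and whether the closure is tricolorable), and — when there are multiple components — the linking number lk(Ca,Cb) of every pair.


V = -t^-4 + t^-3 + t^-1
<D> = A^-2 + A^6 - A^10 (w = -2)
1 component over 12 crossings, w = -2
9 Fox colorings among 3^12, |V(-1)| = 3: tricolorable
why: w = -2 (over 12 crossings) is diagram-only; (-A^3)^(2) removes it from V


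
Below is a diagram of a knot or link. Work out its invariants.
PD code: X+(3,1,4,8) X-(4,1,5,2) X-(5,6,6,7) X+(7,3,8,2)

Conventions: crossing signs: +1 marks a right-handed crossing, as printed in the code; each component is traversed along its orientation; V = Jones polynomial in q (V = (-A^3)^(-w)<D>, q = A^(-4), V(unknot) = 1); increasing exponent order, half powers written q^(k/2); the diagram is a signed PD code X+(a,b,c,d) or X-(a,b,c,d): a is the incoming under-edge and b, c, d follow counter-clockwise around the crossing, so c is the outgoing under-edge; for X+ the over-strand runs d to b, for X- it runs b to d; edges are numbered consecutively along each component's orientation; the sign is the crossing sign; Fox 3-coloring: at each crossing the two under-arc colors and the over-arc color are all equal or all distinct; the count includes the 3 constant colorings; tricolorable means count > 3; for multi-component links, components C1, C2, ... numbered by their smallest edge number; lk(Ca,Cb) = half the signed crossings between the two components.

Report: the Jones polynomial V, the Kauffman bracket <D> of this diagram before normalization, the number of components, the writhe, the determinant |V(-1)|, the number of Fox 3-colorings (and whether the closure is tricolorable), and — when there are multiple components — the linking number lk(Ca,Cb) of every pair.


Jones polynomial: V(q) = 1
<D> = 1; writhe 0
components 1, writhe 0 (4 crossings)
3-colorings: 3 of 3^4, det 1 — not tricolorable
note: det 1 = |V(-1)|; not divisible by 3, so not tricolorable


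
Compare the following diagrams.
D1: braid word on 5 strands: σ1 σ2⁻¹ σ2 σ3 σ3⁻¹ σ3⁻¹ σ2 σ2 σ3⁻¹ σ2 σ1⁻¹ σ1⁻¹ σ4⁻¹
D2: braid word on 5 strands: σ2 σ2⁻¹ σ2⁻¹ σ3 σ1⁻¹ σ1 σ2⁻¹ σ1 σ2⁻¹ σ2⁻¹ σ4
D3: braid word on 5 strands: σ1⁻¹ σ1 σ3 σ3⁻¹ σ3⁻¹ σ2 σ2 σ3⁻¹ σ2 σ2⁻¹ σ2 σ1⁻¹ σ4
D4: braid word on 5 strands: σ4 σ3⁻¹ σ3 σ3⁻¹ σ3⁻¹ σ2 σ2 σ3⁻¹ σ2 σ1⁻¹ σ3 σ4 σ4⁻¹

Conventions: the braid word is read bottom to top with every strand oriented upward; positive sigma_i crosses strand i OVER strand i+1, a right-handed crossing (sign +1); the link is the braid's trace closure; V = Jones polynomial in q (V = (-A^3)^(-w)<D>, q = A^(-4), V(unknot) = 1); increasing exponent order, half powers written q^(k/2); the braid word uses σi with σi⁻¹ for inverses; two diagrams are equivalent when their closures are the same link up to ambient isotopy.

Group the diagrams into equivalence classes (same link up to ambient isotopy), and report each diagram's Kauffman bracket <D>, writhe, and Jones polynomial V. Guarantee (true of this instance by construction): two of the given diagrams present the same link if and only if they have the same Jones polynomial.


grouping into links: {D1, D3, D4} | {D2}
V(D1) = -q^(-3/2) + q^(-1/2) - 2q^(1/2) + q^(3/2) - 2q^(5/2) + q^(7/2)  (w -1, c 13, <D> = -A^-17 + 2A^-13 - A^-9 + 2A^-5 - A^-1 + A^3)
D2 (bracket A^3 + A^11 - A^15 + A^19; 11 crossings at w = -1): V = -q^(-11/2) + q^(-9/2) - q^(-7/2) - q^(-3/2)
V(D3) = -q^(-3/2) + q^(-1/2) - 2q^(1/2) + q^(3/2) - 2q^(5/2) + q^(7/2)  (w +1, c 13, <D> = -A^-11 + 2A^-7 - A^-3 + 2A - A^5 + A^9)
V(D4) = -q^(-3/2) + q^(-1/2) - 2q^(1/2) + q^(3/2) - 2q^(5/2) + q^(7/2)  (w +1, c 13, <D> = -A^-11 + 2A^-7 - A^-3 + 2A - A^5 + A^9)
why: 2 values of V(q) split the 4 diagrams


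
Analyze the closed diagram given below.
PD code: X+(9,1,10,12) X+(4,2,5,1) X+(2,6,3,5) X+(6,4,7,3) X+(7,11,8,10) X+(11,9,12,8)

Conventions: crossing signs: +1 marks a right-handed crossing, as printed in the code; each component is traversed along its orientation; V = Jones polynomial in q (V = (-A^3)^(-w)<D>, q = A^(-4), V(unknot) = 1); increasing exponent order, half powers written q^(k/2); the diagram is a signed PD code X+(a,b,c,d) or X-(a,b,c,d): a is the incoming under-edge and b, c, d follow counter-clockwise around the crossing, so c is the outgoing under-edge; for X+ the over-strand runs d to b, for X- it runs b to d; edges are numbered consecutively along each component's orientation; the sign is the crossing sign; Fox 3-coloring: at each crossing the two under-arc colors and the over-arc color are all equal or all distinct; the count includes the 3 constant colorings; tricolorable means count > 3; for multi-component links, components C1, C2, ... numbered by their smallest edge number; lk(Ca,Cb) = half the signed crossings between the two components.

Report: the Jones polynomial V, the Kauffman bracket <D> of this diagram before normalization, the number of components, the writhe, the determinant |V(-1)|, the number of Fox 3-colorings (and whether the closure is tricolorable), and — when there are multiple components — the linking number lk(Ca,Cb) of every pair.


V = q^2 + 2q^4 - 2q^5 + q^6 - 2q^7 + q^8
<D> = A^-14 - 2A^-10 + A^-6 - 2A^-2 + 2A^2 + A^10 (w = +6)
1 component over 6 crossings, w = +6
27 Fox colorings among 3^6, |V(-1)| = 9: tricolorable
why: |V(-1)| = 9: so tricolorable, since 3 divides 9


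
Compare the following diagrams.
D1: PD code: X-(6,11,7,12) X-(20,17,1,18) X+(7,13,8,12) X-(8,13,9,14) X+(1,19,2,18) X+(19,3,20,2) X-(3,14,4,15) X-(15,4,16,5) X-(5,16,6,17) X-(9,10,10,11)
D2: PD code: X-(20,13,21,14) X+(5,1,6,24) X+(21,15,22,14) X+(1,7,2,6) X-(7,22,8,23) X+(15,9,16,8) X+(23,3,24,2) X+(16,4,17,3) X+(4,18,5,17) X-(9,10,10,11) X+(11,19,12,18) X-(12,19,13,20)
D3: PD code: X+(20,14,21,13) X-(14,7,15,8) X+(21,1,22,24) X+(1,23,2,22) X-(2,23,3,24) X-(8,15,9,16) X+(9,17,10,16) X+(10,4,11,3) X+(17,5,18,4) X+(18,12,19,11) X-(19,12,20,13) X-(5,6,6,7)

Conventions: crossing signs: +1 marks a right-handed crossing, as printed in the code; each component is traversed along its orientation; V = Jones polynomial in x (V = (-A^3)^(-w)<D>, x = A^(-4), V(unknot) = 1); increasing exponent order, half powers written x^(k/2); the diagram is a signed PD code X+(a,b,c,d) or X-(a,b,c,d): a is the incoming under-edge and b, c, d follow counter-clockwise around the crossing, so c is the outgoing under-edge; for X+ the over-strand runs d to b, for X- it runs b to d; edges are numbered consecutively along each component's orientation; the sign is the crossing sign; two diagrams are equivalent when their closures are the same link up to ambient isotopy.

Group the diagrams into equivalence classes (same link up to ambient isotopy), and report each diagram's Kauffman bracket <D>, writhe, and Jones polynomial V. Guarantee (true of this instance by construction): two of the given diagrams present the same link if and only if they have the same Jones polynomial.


classes: {D1} | {D2} | {D3}
V(D1) = -x^-4 + x^-3 + x^-1  [10 crossings, <D> = A^-8 + 1 - A^4, w = -4]
V(D2) = x - x^2 + 2x^3 - x^4 + x^5 - x^6  [12 crossings, <D> = -A^-12 + A^-8 - A^-4 + 2 - A^4 + A^8, w = +4]
V(D3) = 1  [12 crossings, <D> = A^6, w = +2]
note: V(x) takes 3 values over 3 diagrams, fixing the grouping


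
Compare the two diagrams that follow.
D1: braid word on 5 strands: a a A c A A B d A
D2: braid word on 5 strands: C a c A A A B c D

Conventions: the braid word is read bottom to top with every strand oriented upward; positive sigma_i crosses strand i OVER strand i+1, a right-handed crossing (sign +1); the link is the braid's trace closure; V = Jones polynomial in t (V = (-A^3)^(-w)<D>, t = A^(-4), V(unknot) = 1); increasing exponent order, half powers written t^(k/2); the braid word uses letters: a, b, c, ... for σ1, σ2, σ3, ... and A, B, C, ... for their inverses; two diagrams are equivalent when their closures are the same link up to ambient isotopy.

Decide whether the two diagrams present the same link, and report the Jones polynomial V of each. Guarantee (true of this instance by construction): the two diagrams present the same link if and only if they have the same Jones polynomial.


same link: yes
V(D1) = -t^(-5/2) - t^(-1/2)  [9 crossings, <D> = A^-1 + A^7, w = -1]
V(D2) = -t^(-5/2) - t^(-1/2)  (w -3, c 9, <D> = A^-7 + A)
note: D2 (9 crossings) and D1 (9) are Markov-related braid presentations


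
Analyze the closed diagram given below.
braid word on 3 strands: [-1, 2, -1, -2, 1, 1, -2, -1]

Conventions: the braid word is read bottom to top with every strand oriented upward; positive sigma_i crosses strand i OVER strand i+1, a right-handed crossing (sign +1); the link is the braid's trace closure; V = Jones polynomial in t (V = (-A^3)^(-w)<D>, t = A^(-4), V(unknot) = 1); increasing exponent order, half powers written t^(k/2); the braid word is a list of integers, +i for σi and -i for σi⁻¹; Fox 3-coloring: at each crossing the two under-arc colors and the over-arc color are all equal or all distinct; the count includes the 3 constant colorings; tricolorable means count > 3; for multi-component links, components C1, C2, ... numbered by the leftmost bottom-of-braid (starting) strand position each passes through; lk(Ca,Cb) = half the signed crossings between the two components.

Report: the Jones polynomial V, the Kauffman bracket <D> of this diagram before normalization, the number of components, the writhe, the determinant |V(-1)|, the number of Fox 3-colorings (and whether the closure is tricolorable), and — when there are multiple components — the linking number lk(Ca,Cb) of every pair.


V = -t^-5 + t^-4 - t^-3 + 2t^-2 - t^-1 + 2 - t
<D> = -A^-10 + 2A^-6 - A^-2 + 2A^2 - A^6 + A^10 - A^14 (w = -2)
1 component over 8 crossings, w = -2
9 Fox colorings among 3^8, |V(-1)| = 9: tricolorable
why: w = -2 (over 8 crossings) is diagram-only; (-A^3)^(2) removes it from V


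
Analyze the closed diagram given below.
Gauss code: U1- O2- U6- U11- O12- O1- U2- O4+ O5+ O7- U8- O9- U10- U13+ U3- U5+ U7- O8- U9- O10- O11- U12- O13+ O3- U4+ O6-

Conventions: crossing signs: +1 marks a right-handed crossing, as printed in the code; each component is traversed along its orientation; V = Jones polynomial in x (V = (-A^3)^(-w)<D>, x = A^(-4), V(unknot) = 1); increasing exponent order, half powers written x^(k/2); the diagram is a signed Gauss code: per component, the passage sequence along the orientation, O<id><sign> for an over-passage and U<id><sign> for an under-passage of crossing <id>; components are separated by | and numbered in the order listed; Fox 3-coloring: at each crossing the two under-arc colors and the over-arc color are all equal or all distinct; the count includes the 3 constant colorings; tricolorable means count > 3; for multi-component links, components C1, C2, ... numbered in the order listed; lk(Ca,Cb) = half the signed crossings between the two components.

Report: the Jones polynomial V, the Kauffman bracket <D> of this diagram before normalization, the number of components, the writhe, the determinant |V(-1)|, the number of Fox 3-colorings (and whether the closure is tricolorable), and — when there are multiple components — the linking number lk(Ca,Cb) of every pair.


V(x) = x^-10 - 2x^-9 + 2x^-8 - 4x^-7 + 4x^-6 - 3x^-5 + 3x^-4 - x^-3 + x^-2
bracket: -A^-13 + A^-9 - 3A^-5 + 3A^-1 - 4A^3 + 4A^7 - 2A^11 + 2A^15 - A^19, w = -7
1 component, writhe -7, over 13 crossings
det 21, colorings 9 of 3^13 — tricolorable
observation: the span of V is 8, forcing >= 8 crossings in any diagram


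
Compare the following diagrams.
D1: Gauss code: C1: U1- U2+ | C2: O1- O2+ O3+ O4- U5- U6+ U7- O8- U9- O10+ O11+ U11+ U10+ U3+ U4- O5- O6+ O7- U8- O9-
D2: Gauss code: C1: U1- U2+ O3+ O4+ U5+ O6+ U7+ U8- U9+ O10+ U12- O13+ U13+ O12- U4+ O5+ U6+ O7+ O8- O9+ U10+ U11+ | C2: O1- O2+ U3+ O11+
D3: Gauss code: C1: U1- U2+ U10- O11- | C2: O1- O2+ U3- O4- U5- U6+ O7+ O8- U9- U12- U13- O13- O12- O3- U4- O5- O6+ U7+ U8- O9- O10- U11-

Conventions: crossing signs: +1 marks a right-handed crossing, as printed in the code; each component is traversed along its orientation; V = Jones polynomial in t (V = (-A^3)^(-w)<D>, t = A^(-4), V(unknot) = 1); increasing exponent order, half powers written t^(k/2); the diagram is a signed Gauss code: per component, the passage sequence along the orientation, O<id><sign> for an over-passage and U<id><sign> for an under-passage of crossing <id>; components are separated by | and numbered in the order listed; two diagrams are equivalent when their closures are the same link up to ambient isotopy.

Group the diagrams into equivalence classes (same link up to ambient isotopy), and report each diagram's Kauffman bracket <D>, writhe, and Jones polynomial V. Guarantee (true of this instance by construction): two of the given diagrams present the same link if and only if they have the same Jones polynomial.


classes: {D1} | {D2} | {D3}
V(D1) = t^(-9/2) - t^(-5/2) - t^(-3/2) - t^(-1/2)  [11 crossings, <D> = A^-1 + A^3 + A^7 - A^15, w = -1]
D2 (bracket -A^-17 + A^-13 - 2A^-9 + 2A^-5 - A^-1 + 2A^3 + A^11; 13 crossings at w = +7): V = -t^(5/2) - 2t^(9/2) + t^(11/2) - 2t^(13/2) + 2t^(15/2) - t^(17/2) + t^(19/2)
V(D3) = t^(-13/2) - t^(-11/2) + t^(-9/2) - 2t^(-7/2) - t^(-3/2)  (w -7, c 13, <D> = A^-15 + 2A^-7 - A^-3 + A - A^5)
insight: comparing 3 Jones polynomials yields 3 groups


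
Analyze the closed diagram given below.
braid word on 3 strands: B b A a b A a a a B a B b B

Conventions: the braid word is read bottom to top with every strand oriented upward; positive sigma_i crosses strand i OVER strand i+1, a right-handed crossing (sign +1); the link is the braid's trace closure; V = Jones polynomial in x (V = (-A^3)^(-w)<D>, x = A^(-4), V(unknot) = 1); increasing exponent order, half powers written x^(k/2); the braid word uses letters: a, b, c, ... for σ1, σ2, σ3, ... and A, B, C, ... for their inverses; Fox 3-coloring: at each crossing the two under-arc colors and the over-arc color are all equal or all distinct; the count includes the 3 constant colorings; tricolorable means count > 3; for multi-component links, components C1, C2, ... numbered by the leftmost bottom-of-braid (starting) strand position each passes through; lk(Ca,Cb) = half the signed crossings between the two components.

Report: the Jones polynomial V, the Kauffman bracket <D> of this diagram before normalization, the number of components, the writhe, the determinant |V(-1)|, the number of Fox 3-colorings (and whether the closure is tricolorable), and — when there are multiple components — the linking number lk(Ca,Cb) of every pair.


V(x) = x + x^3 - x^4
bracket: -A^-10 + A^-6 + A^2, w = +2
1 component, writhe +2, over 14 crossings
det 3, colorings 9 of 3^14 — tricolorable
observation: det 3 = |V(-1)|; divisible by 3, so tricolorable


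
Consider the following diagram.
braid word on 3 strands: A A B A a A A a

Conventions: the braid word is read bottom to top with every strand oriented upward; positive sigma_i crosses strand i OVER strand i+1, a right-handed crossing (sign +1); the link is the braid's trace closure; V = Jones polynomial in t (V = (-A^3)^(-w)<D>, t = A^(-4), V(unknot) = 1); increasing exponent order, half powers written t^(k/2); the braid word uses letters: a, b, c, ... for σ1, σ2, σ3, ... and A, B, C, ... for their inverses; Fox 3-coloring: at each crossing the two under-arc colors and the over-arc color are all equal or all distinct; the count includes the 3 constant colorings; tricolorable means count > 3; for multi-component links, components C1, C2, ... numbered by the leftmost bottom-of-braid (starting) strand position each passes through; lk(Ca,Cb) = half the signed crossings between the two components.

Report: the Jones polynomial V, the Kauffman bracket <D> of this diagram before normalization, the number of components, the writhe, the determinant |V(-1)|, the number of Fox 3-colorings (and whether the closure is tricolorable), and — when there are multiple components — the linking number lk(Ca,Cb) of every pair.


Jones polynomial: V(t) = -t^-4 + t^-3 + t^-1
<D> = A^-8 + 1 - A^4; writhe -4
components 1, writhe -4 (8 crossings)
3-colorings: 9 of 3^8, det 3 — tricolorable
note: w = -4 shifts under R1 moves; the (-A^3)^(4) factor cancels that in V


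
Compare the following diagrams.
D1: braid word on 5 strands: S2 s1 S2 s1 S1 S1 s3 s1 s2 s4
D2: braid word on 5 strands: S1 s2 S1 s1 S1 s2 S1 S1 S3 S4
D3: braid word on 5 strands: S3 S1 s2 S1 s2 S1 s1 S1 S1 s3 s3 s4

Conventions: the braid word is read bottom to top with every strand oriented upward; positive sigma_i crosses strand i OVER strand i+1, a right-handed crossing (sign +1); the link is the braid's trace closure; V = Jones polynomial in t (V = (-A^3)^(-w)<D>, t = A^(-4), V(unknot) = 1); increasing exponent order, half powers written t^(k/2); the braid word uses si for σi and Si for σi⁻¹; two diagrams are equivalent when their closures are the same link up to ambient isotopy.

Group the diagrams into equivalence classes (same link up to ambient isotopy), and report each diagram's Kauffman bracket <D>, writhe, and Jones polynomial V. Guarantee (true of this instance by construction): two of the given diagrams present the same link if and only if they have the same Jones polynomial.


classes: {D1} | {D2, D3}
V(D1) = 1  [10 crossings, <D> = A^6, w = +2]
V(D2) = t^-5 - 2t^-4 + 2t^-3 - 2t^-2 + 2t^-1 - 1 + t  [10 crossings, <D> = A^-16 - A^-12 + 2A^-8 - 2A^-4 + 2 - 2A^4 + A^8, w = -4]
V(D3) = t^-5 - 2t^-4 + 2t^-3 - 2t^-2 + 2t^-1 - 1 + t  (w 0, c 12, <D> = A^-4 - 1 + 2A^4 - 2A^8 + 2A^12 - 2A^16 + A^20)
insight: 2 values of V(t) split the 3 diagrams


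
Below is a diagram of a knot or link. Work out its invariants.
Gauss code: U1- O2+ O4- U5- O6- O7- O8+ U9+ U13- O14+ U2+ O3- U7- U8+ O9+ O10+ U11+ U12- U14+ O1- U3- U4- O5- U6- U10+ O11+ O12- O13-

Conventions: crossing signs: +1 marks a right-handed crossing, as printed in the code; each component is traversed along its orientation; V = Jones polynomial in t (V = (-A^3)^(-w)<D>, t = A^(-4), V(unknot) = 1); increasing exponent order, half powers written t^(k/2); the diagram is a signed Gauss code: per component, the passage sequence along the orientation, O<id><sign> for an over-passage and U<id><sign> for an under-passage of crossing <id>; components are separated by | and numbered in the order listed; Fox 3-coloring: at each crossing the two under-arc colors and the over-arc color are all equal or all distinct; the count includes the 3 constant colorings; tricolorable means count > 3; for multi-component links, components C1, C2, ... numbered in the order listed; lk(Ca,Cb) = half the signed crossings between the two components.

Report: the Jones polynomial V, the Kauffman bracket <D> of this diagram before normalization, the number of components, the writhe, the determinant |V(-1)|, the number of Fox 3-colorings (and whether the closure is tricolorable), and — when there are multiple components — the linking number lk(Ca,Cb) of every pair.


V(t) = -t^-6 + 2t^-5 - 3t^-4 + 4t^-3 - 4t^-2 + 4t^-1 - 2 + 2t - t^2
bracket: -A^-14 + 2A^-10 - 2A^-6 + 4A^-2 - 4A^2 + 4A^6 - 3A^10 + 2A^14 - A^18, w = -2
1 component, writhe -2, over 14 crossings
det 23, colorings 3 of 3^14 — not tricolorable
observation: det 23 = |V(-1)|; not divisible by 3, so not tricolorable


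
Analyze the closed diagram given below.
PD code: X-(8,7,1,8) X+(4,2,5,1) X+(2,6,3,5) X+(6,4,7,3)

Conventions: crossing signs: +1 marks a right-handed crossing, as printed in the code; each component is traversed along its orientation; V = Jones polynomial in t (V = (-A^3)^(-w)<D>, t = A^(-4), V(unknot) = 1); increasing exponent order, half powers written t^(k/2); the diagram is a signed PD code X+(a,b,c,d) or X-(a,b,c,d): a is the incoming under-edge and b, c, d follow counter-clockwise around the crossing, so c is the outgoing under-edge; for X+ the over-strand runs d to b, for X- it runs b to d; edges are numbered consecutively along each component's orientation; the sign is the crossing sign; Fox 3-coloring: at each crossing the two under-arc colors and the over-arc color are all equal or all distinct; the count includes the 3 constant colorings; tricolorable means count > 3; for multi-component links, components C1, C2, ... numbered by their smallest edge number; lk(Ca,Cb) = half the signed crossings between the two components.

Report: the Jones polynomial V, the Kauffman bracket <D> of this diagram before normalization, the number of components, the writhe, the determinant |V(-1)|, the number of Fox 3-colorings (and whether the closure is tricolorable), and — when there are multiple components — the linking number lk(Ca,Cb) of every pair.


V(t) = t + t^3 - t^4
bracket: -A^-10 + A^-6 + A^2, w = +2
1 component, writhe +2, over 4 crossings
det 3, colorings 9 of 3^4 — tricolorable
observation: |V(-1)| = 3: so tricolorable, since 3 divides 3


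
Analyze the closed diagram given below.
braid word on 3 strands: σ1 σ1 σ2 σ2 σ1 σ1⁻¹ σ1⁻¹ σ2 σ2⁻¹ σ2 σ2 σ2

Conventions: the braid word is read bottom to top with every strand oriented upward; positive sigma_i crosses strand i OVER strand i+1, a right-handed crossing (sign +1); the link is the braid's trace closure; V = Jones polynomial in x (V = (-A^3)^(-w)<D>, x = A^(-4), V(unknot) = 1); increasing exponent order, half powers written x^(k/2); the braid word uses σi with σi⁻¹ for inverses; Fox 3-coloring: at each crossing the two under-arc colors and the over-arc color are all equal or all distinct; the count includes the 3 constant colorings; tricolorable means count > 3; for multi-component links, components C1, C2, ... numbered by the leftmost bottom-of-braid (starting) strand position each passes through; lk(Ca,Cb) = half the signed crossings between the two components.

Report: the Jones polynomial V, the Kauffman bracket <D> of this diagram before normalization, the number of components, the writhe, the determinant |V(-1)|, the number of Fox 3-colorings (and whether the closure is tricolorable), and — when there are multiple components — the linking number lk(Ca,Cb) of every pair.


Jones polynomial: V(x) = x^2 - x^3 + 3x^4 - 3x^5 + 3x^6 - 3x^7 + 2x^8 - x^9
<D> = -A^-18 + 2A^-14 - 3A^-10 + 3A^-6 - 3A^-2 + 3A^2 - A^6 + A^10; writhe +6
components 1, writhe +6 (12 crossings)
3-colorings: 3 of 3^12, det 17 — not tricolorable
note: w = +6 (over 12 crossings) is diagram-only; (-A^3)^(-6) removes it from V


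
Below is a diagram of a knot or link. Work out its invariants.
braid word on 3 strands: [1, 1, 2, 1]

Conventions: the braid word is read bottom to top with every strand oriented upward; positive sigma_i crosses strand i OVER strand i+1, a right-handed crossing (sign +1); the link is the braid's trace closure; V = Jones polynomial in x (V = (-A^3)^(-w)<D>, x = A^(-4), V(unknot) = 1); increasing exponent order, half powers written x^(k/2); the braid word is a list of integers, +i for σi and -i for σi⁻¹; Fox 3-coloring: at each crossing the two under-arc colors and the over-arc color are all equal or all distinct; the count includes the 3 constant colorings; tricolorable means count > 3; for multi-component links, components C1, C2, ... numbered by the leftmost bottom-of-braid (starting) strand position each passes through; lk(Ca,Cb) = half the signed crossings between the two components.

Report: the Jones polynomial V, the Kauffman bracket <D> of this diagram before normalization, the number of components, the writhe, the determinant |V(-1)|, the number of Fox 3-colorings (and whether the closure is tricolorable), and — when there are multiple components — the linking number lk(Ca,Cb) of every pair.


V(x) = x + x^3 - x^4
bracket: -A^-4 + 1 + A^8, w = +4
1 component, writhe +4, over 4 crossings
det 3, colorings 9 of 3^4 — tricolorable
observation: the span of V is 3, forcing >= 3 crossings in any diagram


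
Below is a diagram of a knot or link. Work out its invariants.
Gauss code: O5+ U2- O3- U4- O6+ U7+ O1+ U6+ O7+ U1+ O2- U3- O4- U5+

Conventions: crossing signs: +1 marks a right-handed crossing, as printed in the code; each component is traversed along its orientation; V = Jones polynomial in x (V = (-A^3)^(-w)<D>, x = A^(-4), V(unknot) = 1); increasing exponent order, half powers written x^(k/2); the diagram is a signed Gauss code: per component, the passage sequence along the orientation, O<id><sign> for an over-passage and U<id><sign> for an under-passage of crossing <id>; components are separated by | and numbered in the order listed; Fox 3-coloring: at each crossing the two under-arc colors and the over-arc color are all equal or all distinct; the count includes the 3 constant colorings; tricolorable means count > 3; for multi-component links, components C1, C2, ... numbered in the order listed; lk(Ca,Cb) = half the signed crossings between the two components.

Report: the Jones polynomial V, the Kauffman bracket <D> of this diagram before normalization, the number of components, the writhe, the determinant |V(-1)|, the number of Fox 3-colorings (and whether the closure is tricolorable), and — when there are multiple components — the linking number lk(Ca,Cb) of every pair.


V = -x^-3 + x^-2 - x^-1 + 3 - x + x^2 - x^3
<D> = A^-9 - A^-5 + A^-1 - 3A^3 + A^7 - A^11 + A^15 (w = +1)
1 component over 7 crossings, w = +1
27 Fox colorings among 3^7, |V(-1)| = 9: tricolorable
why: V is palindromic (span 6, det 9): x -> 1/x fixes it; necessary, not sufficient, for amphichirality


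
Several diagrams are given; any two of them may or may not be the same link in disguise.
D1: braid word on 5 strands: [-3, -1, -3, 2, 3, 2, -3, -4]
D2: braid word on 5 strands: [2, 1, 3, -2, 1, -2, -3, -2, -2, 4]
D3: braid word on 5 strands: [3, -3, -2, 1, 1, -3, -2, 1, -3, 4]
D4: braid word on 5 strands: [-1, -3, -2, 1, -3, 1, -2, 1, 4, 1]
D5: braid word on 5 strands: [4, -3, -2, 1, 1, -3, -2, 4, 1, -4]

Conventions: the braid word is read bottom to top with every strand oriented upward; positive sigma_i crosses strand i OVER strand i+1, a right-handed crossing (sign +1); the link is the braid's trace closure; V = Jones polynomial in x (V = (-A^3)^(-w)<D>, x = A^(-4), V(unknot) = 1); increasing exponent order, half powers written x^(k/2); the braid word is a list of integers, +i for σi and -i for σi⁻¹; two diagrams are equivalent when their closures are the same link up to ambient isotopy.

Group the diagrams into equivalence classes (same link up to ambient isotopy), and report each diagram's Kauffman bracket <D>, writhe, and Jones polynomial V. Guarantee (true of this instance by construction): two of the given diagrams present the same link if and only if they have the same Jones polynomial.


classes: {D1} | {D2} | {D3, D4, D5}
V(D1) = 1  [8 crossings, <D> = A^-6, w = -2]
D2 (bracket A^-8 - A^-4 + 1 - A^4 + A^8; 10 crossings at w = 0): V = x^-2 - x^-1 + 1 - x + x^2
V(D3) = -x^-3 + 2x^-2 - 2x^-1 + 3 - 2x + 2x^2 - x^3  (w 0, c 10, <D> = -A^-12 + 2A^-8 - 2A^-4 + 3 - 2A^4 + 2A^8 - A^12)
V(D4) = -x^-3 + 2x^-2 - 2x^-1 + 3 - 2x + 2x^2 - x^3  [10 crossings, <D> = -A^-12 + 2A^-8 - 2A^-4 + 3 - 2A^4 + 2A^8 - A^12, w = 0]
V(D5) = -x^-3 + 2x^-2 - 2x^-1 + 3 - 2x + 2x^2 - x^3  (w 0, c 10, <D> = -A^-12 + 2A^-8 - 2A^-4 + 3 - 2A^4 + 2A^8 - A^12)
note: comparing 5 Jones polynomials yields 3 groups


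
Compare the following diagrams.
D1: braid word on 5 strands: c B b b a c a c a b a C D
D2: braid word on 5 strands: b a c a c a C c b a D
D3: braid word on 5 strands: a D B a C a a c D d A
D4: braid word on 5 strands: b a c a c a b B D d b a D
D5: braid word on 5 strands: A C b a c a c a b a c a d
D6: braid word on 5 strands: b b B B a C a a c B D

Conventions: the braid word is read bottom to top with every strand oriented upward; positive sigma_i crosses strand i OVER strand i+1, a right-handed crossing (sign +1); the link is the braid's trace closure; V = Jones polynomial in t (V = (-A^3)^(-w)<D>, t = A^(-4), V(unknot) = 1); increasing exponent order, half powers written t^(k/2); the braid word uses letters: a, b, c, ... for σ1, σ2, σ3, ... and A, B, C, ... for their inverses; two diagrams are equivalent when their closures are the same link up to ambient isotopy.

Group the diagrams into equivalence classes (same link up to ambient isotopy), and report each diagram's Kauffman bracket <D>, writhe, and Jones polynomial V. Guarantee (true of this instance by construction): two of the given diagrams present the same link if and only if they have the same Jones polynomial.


equivalence classes: {D1, D2, D4, D5} | {D3, D6}
D1 (bracket -A^-17 + A^-13 - 2A^-9 + 2A^-5 - A^-1 + 2A^3 + A^11; 13 crossings at w = +7): V = -t^(5/2) - 2t^(9/2) + t^(11/2) - 2t^(13/2) + 2t^(15/2) - t^(17/2) + t^(19/2)
D2 (bracket -A^-17 + A^-13 - 2A^-9 + 2A^-5 - A^-1 + 2A^3 + A^11; 11 crossings at w = +7): V = -t^(5/2) - 2t^(9/2) + t^(11/2) - 2t^(13/2) + 2t^(15/2) - t^(17/2) + t^(19/2)
V(D3) = -t^(1/2) - t^(3/2) - t^(5/2) + t^(9/2)  (w +1, c 11, <D> = -A^-15 + A^-7 + A^-3 + A)
V(D4) = -t^(5/2) - 2t^(9/2) + t^(11/2) - 2t^(13/2) + 2t^(15/2) - t^(17/2) + t^(19/2)  [13 crossings, <D> = -A^-17 + A^-13 - 2A^-9 + 2A^-5 - A^-1 + 2A^3 + A^11, w = +7]
V(D5) = -t^(5/2) - 2t^(9/2) + t^(11/2) - 2t^(13/2) + 2t^(15/2) - t^(17/2) + t^(19/2)  [13 crossings, <D> = -A^-11 + A^-7 - 2A^-3 + 2A - A^5 + 2A^9 + A^17, w = +9]
V(D6) = -t^(1/2) - t^(3/2) - t^(5/2) + t^(9/2)  [11 crossings, <D> = -A^-15 + A^-7 + A^-3 + A, w = +1]
key observation: comparing 6 Jones polynomials yields 2 groups


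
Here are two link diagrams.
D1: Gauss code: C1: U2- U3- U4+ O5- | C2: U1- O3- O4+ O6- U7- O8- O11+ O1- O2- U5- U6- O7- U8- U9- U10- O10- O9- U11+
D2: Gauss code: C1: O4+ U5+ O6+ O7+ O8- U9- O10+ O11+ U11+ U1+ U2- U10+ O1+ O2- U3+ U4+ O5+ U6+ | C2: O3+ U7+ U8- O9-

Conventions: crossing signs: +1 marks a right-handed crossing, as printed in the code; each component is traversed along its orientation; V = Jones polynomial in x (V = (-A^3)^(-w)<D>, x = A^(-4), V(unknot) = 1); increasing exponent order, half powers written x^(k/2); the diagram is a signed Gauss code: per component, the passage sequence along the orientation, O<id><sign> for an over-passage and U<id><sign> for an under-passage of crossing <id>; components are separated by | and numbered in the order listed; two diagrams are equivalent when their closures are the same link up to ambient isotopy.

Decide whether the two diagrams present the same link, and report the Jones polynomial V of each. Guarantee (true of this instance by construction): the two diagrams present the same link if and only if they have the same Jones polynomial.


equivalent: no
V(D1) = x^(-13/2) - x^(-11/2) + x^(-9/2) - 2x^(-7/2) - x^(-3/2)  (w -7, c 11, <D> = A^-15 + 2A^-7 - A^-3 + A - A^5)
V(D2) = -x^(1/2) - x^(3/2) - x^(5/2) + x^(9/2)  (w +5, c 11, <D> = -A^-3 + A^5 + A^9 + A^13)
why: 2 values of V(x) split the 2 diagrams


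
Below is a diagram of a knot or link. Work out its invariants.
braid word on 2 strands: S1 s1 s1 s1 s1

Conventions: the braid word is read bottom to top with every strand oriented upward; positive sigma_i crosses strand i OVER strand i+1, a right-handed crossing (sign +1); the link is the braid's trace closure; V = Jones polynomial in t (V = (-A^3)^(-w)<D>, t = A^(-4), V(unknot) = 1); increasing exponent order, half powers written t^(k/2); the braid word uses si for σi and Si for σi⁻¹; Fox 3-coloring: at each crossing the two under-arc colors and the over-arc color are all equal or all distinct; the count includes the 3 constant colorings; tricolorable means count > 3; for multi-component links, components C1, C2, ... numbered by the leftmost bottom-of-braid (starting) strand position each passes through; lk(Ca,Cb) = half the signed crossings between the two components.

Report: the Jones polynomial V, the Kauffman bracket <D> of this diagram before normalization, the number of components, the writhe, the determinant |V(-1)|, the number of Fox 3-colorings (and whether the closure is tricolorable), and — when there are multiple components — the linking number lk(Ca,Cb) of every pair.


V(t) = t + t^3 - t^4
bracket: A^-7 - A^-3 - A^5, w = +3
1 component, writhe +3, over 5 crossings
det 3, colorings 9 of 3^5 — tricolorable
observation: V spans 3 powers of t: at least 3 crossings in any diagram


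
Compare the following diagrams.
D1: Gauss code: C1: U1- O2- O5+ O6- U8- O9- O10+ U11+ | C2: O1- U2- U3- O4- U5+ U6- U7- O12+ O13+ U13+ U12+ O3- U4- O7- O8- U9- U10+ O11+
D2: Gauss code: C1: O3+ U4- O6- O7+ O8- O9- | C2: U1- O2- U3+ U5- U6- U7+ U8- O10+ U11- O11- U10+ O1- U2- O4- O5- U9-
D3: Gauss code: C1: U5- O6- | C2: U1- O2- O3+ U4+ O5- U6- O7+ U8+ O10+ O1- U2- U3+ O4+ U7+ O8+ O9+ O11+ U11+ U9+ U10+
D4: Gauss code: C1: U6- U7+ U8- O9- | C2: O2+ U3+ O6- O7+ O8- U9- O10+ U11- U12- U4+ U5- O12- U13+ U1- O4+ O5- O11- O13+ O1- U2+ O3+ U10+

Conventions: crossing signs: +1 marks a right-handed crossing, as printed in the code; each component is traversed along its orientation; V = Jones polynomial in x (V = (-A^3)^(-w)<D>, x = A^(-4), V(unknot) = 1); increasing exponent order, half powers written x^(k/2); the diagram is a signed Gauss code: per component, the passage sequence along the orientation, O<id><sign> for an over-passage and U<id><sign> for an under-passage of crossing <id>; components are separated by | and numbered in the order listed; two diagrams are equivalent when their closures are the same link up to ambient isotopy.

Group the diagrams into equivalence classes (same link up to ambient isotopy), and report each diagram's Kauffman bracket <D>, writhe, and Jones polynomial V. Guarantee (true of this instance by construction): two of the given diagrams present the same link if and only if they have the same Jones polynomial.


grouping into links: {D1, D2} | {D3, D4}
V(D1) = x^(-13/2) - x^(-11/2) + x^(-9/2) - 2x^(-7/2) - x^(-3/2)  (w -3, c 13, <D> = A^-3 + 2A^5 - A^9 + A^13 - A^17)
V(D2) = x^(-13/2) - x^(-11/2) + x^(-9/2) - 2x^(-7/2) - x^(-3/2)  (w -5, c 11, <D> = A^-9 + 2A^-1 - A^3 + A^7 - A^11)
V(D3) = -x^(-3/2) - 2x^(1/2) + x^(3/2) - x^(5/2) + x^(7/2)  [11 crossings, <D> = -A^-5 + A^-1 - A^3 + 2A^7 + A^15, w = +3]
V(D4) = -x^(-3/2) - 2x^(1/2) + x^(3/2) - x^(5/2) + x^(7/2)  [13 crossings, <D> = -A^-17 + A^-13 - A^-9 + 2A^-5 + A^3, w = -1]
why: 2 values of V(x) split the 4 diagrams


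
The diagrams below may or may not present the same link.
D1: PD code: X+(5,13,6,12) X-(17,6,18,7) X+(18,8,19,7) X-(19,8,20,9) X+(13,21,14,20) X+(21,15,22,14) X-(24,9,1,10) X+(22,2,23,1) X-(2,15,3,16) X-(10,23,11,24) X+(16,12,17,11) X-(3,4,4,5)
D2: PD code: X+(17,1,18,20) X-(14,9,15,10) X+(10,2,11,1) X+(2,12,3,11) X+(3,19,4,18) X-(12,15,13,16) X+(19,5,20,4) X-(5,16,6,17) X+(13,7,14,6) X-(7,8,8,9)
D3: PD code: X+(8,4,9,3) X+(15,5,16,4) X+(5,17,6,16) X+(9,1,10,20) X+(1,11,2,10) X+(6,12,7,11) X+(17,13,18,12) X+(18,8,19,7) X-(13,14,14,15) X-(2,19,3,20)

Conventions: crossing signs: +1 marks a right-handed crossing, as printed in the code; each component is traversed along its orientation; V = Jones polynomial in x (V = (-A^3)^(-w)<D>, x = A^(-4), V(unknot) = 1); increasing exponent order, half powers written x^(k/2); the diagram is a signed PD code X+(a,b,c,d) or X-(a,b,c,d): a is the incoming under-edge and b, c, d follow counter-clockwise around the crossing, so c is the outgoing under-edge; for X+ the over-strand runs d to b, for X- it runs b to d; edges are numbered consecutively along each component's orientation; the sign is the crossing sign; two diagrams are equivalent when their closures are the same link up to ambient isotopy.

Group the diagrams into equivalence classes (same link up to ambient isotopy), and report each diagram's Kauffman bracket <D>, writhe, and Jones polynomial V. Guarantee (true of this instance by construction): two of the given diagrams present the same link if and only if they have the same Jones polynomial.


equivalence classes: {D1} | {D2} | {D3}
D1 (bracket -A^-20 + 2A^-16 - 2A^-12 + 3A^-8 - 3A^-4 + 3 - 2A^4 + A^8; 12 crossings at w = 0): V = x^-2 - 2x^-1 + 3 - 3x + 3x^2 - 2x^3 + 2x^4 - x^5
D2 (bracket -A^-18 + A^-14 - A^-10 + 2A^-6 - A^-2 + A^2; 10 crossings at w = +2): V = x - x^2 + 2x^3 - x^4 + x^5 - x^6
V(D3) = x^2 - x^3 + 2x^4 - 2x^5 + 3x^6 - 2x^7 + x^8 - x^9  (w +6, c 10, <D> = -A^-18 + A^-14 - 2A^-10 + 3A^-6 - 2A^-2 + 2A^2 - A^6 + A^10)
observation: 3 classes among 3 diagrams; unequal V(x) rules out equality
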